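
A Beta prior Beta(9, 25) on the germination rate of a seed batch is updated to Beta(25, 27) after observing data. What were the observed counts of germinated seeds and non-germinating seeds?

16 germinated seeds and 2 non-germinating seeds

A Beta(α, β) prior with s successes and f failures in binomial data gives a Beta(α+s, β+f) posterior.
Match parameters: s=25−9=16, f=27−25=2.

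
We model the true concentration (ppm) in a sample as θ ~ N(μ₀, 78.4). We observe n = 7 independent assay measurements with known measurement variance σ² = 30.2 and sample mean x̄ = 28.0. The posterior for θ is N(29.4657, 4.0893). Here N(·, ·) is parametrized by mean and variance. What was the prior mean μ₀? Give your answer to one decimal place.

With known observation variance, the Normal–Normal posterior has precision τ_n = τ₀ + n/σ² and mean μ_n = (τ₀μ₀ + (n/σ²)x̄)/τ_n.
Here τ₀ = 1/78.4 = 0.012755 and τ_data = 7/30.2 = 0.231788, so τ_n = 0.244543.
Rearranging for μ₀: μ₀ = (μ_n·τ_n − τ_data·x̄)/τ₀ = (29.4657·0.244543 − 0.231788·28.0) / 0.012755 = 0.715567/0.012755 ≈ 56.1.

μ₀ = 56.1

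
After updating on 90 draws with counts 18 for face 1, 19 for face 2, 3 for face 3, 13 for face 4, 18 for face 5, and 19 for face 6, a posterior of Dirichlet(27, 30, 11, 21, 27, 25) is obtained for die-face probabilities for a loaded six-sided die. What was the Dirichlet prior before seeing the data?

Dirichlet(9, 11, 8, 8, 9, 6)

For a Dirichlet(α) prior with multinomial counts c, the posterior is Dirichlet(α + c) componentwise.
Subtract each count from the matching posterior parameter: 27−18=9, 30−19=11, 11−3=8, 21−13=8, 27−18=9, 25−19=6.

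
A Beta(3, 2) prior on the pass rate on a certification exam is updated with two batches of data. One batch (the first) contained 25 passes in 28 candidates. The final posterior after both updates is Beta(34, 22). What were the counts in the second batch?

Because Beta–binomial updating is additive in the counts, the combined data contributed (α_post−α_prior, β_post−β_prior) successes and failures.
Total across both batches: 34−3=31 passes, 22−2=20 failures.
Subtract the first batch: 31−25=6 passes and 20−3=17 failures.

6 passes and 17 failures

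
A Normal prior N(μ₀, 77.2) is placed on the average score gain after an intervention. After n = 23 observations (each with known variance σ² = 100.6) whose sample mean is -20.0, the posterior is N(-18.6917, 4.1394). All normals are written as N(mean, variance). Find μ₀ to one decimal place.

The posterior mean is a precision-weighted average: μ_n = (τ₀μ₀ + τ_data·x̄)/(τ₀+τ_data), with τ₀=1/σ₀² and τ_data=n/σ².
Here τ₀ = 1/77.2 = 0.012953 and τ_data = 23/100.6 = 0.228628, so τ_n = 0.241581.
Rearranging for μ₀: μ₀ = (μ_n·τ_n − τ_data·x̄)/τ₀ = (-18.6917·0.241581 − 0.228628·-20.0) / 0.012953 = 0.057000/0.012953 ≈ 4.4.

μ₀ = 4.4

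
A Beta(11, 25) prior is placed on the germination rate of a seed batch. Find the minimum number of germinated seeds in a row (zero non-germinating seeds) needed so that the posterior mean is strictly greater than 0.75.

After k germinated seeds and 0 non-germinating seeds the posterior is Beta(11+k, 25), with mean (11+k)/(11+25+k).
Set (11+k)/(36+k) > 0.75 and solve: k > (0.75·36 − 11)/(1 − 0.75) = 64.000.
The smallest integer exceeding 64.000 is 65.

k = 65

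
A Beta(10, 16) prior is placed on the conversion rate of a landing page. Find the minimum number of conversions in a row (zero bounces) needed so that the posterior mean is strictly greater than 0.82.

k = 63

After k conversions and 0 bounces the posterior is Beta(10+k, 16), with mean (10+k)/(10+16+k).
Set (10+k)/(26+k) > 0.82 and solve: k > (0.82·26 − 10)/(1 − 0.82) = 62.889.
The smallest integer exceeding 62.889 is 63.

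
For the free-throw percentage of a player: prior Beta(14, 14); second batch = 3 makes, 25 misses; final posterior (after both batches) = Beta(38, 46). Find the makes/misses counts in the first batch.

Sequential conjugate updates are equivalent to a single update on the pooled data, so total successes = posterior α − prior α and total failures = posterior β − prior β.
Total across both batches: 38−14=24 makes, 46−14=32 misses.
Subtract the second batch: 24−3=21 makes and 32−25=7 misses.

21 makes and 7 misses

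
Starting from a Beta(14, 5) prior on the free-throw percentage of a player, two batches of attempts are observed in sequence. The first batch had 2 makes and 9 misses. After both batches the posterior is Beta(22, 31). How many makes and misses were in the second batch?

6 makes and 17 misses

Because Beta–binomial updating is additive in the counts, the combined data contributed (α_post−α_prior, β_post−β_prior) successes and failures.
Total across both batches: 22−14=8 makes, 31−5=26 misses.
Subtract the first batch: 8−2=6 makes and 26−9=17 misses.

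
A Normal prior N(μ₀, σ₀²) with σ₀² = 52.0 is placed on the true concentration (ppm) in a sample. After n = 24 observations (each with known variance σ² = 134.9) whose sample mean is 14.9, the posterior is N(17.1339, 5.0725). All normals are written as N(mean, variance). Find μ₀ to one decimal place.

μ₀ = 37.8

The posterior mean is a precision-weighted average: μ_n = (τ₀μ₀ + τ_data·x̄)/(τ₀+τ_data), with τ₀=1/σ₀² and τ_data=n/σ².
Here τ₀ = 1/52.0 = 0.019231 and τ_data = 24/134.9 = 0.177910, so τ_n = 0.197141.
Rearranging for μ₀: μ₀ = (μ_n·τ_n − τ_data·x̄)/τ₀ = (17.1339·0.197141 − 0.177910·14.9) / 0.019231 = 0.726935/0.019231 ≈ 37.8.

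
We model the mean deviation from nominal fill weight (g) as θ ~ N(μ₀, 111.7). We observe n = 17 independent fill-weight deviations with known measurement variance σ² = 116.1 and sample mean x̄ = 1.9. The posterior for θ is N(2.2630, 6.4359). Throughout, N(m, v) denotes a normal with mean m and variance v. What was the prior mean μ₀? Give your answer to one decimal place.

μ₀ = 8.2

With known observation variance, the Normal–Normal posterior has precision τ_n = τ₀ + n/σ² and mean μ_n = (τ₀μ₀ + (n/σ²)x̄)/τ_n.
Here τ₀ = 1/111.7 = 0.008953 and τ_data = 17/116.1 = 0.146425, so τ_n = 0.155378.
Rearranging for μ₀: μ₀ = (μ_n·τ_n − τ_data·x̄)/τ₀ = (2.2630·0.155378 − 0.146425·1.9) / 0.008953 = 0.073413/0.008953 ≈ 8.2.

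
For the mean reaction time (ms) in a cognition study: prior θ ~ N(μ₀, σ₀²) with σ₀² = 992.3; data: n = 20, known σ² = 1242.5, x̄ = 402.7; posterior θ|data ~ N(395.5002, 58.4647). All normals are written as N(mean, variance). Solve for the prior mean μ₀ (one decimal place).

With known observation variance, the Normal–Normal posterior has precision τ_n = τ₀ + n/σ² and mean μ_n = (τ₀μ₀ + (n/σ²)x̄)/τ_n.
Here τ₀ = 1/992.3 = 0.001008 and τ_data = 20/1242.5 = 0.016097, so τ_n = 0.017105.
Rearranging for μ₀: μ₀ = (μ_n·τ_n − τ_data·x̄)/τ₀ = (395.5002·0.017105 − 0.016097·402.7) / 0.001008 = 0.282769/0.001008 ≈ 280.5.

μ₀ = 280.5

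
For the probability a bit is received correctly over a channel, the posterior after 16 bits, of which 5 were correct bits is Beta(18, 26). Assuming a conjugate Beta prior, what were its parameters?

A Beta(a, b) prior with s successes and f failures in binomial data gives a Beta(a+s, b+f) posterior.
Subtract the data counts: 18−5=13, 26−11=15.

Beta(13, 15)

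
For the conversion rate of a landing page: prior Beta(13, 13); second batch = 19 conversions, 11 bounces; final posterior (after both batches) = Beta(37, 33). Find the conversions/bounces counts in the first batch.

Because Beta–binomial updating is additive in the counts, the combined data contributed (α_post−α_prior, β_post−β_prior) successes and failures.
Total across both batches: 37−13=24 conversions, 33−13=20 bounces.
Subtract the second batch: 24−19=5 conversions and 20−11=9 bounces.

5 conversions and 9 bounces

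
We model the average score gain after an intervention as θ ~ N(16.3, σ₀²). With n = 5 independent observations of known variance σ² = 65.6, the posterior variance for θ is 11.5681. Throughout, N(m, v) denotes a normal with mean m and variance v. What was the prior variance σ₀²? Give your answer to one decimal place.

For the Normal–Normal model with known σ², precisions add: τ_n = τ₀ + n/σ².
So 1/σ₀² = 1/11.5681 − 5/65.6 = 0.086445 − 0.076220 = 0.010225.
Hence σ₀² = 1/0.010225 ≈ 97.8.

σ₀² = 97.8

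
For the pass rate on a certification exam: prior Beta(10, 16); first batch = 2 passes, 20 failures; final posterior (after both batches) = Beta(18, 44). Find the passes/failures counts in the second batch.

6 passes and 8 failures

Because Beta–binomial updating is additive in the counts, the combined data contributed (α_post−α_prior, β_post−β_prior) successes and failures.
Total across both batches: 18−10=8 passes, 44−16=28 failures.
Subtract the first batch: 8−2=6 passes and 28−20=8 failures.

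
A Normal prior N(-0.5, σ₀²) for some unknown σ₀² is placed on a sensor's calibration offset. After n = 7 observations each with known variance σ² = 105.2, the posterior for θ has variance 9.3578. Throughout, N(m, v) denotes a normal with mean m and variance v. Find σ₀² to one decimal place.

For the Normal–Normal model with known σ², precisions add: τ_n = τ₀ + n/σ².
So 1/σ₀² = 1/9.3578 − 7/105.2 = 0.106863 − 0.066540 = 0.040323.
Hence σ₀² = 1/0.040323 ≈ 24.8.

σ₀² = 24.8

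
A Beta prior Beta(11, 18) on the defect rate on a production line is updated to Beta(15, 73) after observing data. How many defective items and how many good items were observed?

4 defective items and 55 good items

A Beta(α, β) prior with s successes and f failures in binomial data gives a Beta(α+s, β+f) posterior.
So s = 15 − 11 = 4 and f = 73 − 18 = 55.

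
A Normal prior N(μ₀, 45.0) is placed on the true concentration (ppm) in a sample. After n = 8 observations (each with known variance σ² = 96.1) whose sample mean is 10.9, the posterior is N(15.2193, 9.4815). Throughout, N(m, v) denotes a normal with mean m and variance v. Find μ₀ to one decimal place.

μ₀ = 31.4

With known observation variance, the Normal–Normal posterior has precision τ_n = τ₀ + n/σ² and mean μ_n = (τ₀μ₀ + (n/σ²)x̄)/τ_n.
Here τ₀ = 1/45.0 = 0.022222 and τ_data = 8/96.1 = 0.083247, so τ_n = 0.105469.
Rearranging for μ₀: μ₀ = (μ_n·τ_n − τ_data·x̄)/τ₀ = (15.2193·0.105469 − 0.083247·10.9) / 0.022222 = 0.697772/0.022222 ≈ 31.4.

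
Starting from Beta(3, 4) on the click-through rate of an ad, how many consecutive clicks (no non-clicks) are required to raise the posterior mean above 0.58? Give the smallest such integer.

After k clicks and 0 non-clicks the posterior is Beta(3+k, 4), with mean (3+k)/(3+4+k).
Set (3+k)/(7+k) > 0.58 and solve: k > (0.58·7 − 3)/(1 − 0.58) = 2.524.
The smallest integer exceeding 2.524 is 3, and checking k=3: (6)/(10) = 0.6000 > 0.58.

k = 3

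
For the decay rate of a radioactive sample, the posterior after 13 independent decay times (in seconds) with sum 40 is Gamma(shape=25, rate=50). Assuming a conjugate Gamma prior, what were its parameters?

Gamma(shape=12, rate=10)

Gamma–exponential conjugacy: posterior shape = α + n, posterior rate = β + Σtᵢ.
So α = 25 − 13 = 12 and β = 50 − 40 = 10.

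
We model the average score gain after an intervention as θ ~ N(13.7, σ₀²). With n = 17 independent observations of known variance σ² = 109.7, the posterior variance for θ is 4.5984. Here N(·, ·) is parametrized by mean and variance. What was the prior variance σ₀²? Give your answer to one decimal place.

Posterior precision equals prior precision plus data precision: 1/σ_n² = 1/σ₀² + n/σ².
So 1/σ₀² = 1/4.5984 − 17/109.7 = 0.217467 − 0.154968 = 0.062499.
Hence σ₀² = 1/0.062499 ≈ 16.0.

σ₀² = 16.0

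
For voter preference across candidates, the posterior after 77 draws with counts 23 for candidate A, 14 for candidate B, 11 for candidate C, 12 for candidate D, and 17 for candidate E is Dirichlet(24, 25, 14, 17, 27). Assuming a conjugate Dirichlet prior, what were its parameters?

For a Dirichlet(α) prior with multinomial counts c, the posterior is Dirichlet(α + c) componentwise.
Subtract each count from the matching posterior parameter: 24−23=1, 25−14=11, 14−11=3, 17−12=5, 27−17=10.

Dirichlet(1, 11, 3, 5, 10)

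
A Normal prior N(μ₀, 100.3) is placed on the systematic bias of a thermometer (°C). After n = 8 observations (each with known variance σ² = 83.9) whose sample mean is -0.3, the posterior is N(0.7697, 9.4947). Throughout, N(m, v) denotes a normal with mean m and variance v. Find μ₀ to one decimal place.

μ₀ = 11.0

The posterior mean is a precision-weighted average: μ_n = (τ₀μ₀ + τ_data·x̄)/(τ₀+τ_data), with τ₀=1/σ₀² and τ_data=n/σ².
Here τ₀ = 1/100.3 = 0.009970 and τ_data = 8/83.9 = 0.095352, so τ_n = 0.105322.
Rearranging for μ₀: μ₀ = (μ_n·τ_n − τ_data·x̄)/τ₀ = (0.7697·0.105322 − 0.095352·-0.3) / 0.009970 = 0.109672/0.009970 ≈ 11.0.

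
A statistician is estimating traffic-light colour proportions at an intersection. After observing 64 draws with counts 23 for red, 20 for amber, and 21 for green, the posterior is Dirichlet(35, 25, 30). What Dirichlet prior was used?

For a Dirichlet(α) prior with multinomial counts c, the posterior is Dirichlet(α + c) componentwise.
Subtract each count from the matching posterior parameter: 35−23=12, 25−20=5, 30−21=9.

Dirichlet(12, 5, 9)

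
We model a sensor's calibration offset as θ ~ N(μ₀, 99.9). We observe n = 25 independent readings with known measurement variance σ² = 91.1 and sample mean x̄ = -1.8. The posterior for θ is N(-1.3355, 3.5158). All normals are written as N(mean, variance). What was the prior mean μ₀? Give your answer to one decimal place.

The posterior mean is a precision-weighted average: μ_n = (τ₀μ₀ + τ_data·x̄)/(τ₀+τ_data), with τ₀=1/σ₀² and τ_data=n/σ².
Here τ₀ = 1/99.9 = 0.010010 and τ_data = 25/91.1 = 0.274424, so τ_n = 0.284434.
Rearranging for μ₀: μ₀ = (μ_n·τ_n − τ_data·x̄)/τ₀ = (-1.3355·0.284434 − 0.274424·-1.8) / 0.010010 = 0.114102/0.010010 ≈ 11.4.

μ₀ = 11.4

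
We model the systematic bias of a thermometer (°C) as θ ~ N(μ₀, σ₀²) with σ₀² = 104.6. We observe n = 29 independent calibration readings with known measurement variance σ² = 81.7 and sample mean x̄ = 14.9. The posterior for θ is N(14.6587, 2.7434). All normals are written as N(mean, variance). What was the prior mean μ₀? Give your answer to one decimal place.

With known observation variance, the Normal–Normal posterior has precision τ_n = τ₀ + n/σ² and mean μ_n = (τ₀μ₀ + (n/σ²)x̄)/τ_n.
Here τ₀ = 1/104.6 = 0.009560 and τ_data = 29/81.7 = 0.354957, so τ_n = 0.364517.
Rearranging for μ₀: μ₀ = (μ_n·τ_n − τ_data·x̄)/τ₀ = (14.6587·0.364517 − 0.354957·14.9) / 0.009560 = 0.054486/0.009560 ≈ 5.7.

μ₀ = 5.7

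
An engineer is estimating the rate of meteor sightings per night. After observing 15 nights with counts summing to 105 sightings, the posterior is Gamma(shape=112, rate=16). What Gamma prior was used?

Gamma(shape=7, rate=1)

Gamma–Poisson conjugacy: posterior shape = α + Σxᵢ, posterior rate = β + n.
So α = 112 − 105 = 7 and β = 16 − 15 = 1.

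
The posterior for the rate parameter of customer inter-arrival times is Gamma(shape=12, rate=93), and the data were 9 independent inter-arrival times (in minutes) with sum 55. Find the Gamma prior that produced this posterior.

For an exponential likelihood with a Gamma(α, β) prior on the rate, n observations with total T give posterior Gamma(α+n, β+T).
So α = 12 − 9 = 3 and β = 93 − 55 = 38.

Gamma(shape=3, rate=38)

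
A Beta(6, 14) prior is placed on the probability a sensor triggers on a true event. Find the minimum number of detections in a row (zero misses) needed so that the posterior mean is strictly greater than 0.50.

k = 9

After k detections and 0 misses the posterior is Beta(6+k, 14), with mean (6+k)/(6+14+k).
Set (6+k)/(20+k) > 0.50 and solve: k > (0.50·20 − 6)/(1 − 0.50) = 8.000.
The smallest integer exceeding 8.000 is 9, and checking k=9: (15)/(29) = 0.5172 > 0.50.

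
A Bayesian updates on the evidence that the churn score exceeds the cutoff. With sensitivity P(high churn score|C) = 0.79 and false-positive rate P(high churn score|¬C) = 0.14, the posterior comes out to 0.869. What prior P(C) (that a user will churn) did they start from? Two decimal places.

Bayes' rule in odds form gives O(C|E) = O(C)·[P(E|C)/P(E|¬C)], hence O(C) = O(C|E)/LR.
Posterior odds = 0.869/(1−0.869) = 6.6336. LR = 0.79/0.14 = 5.6429.
Prior odds = 6.6336/5.6429 = 1.1756, so P(C) = 1.1756/(1+1.1756) ≈ 0.54.

P(C) = 0.54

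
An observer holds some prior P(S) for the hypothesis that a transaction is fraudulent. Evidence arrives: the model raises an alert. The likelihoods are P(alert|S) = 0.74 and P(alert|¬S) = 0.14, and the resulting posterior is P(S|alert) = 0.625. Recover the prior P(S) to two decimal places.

Bayes' rule in odds form gives O(S|E) = O(S)·[P(E|S)/P(E|¬S)], hence O(S) = O(S|E)/LR.
Posterior odds = 0.625/(1−0.625) = 1.6667. LR = 0.74/0.14 = 5.2857.
Prior odds = 1.6667/5.2857 = 0.3153, so P(S) = 0.3153/(1+0.3153) ≈ 0.24.

P(S) = 0.24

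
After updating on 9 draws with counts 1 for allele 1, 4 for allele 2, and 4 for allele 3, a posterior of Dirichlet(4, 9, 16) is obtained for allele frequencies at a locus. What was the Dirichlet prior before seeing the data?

For a Dirichlet(α) prior with multinomial counts c, the posterior is Dirichlet(α + c) componentwise.
Subtract each count from the matching posterior parameter: 4−1=3, 9−4=5, 16−4=12.

Dirichlet(3, 5, 12)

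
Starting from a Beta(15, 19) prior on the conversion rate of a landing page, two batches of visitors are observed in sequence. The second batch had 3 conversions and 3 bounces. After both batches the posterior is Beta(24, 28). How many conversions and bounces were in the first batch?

6 conversions and 6 bounces

Because Beta–binomial updating is additive in the counts, the combined data contributed (α_post−α_prior, β_post−β_prior) successes and failures.
Total across both batches: 24−15=9 conversions, 28−19=9 bounces.
Subtract the second batch: 9−3=6 conversions and 9−3=6 bounces.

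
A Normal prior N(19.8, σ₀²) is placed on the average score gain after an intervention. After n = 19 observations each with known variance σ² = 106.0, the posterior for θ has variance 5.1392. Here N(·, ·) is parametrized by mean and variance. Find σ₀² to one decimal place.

σ₀² = 65.2

Posterior precision equals prior precision plus data precision: 1/σ_n² = 1/σ₀² + n/σ².
So 1/σ₀² = 1/5.1392 − 19/106.0 = 0.194583 − 0.179245 = 0.015338.
Hence σ₀² = 1/0.015338 ≈ 65.2.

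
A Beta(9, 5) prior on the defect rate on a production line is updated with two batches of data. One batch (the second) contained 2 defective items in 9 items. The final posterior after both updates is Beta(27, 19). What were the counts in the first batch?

Because Beta–binomial updating is additive in the counts, the combined data contributed (α_post−α_prior, β_post−β_prior) successes and failures.
Total across both batches: 27−9=18 defective items, 19−5=14 good items.
Subtract the second batch: 18−2=16 defective items and 14−7=7 good items.

16 defective items and 7 good items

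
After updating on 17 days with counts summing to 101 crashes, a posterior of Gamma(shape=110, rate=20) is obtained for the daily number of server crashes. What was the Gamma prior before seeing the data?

A Gamma(α, β) prior (rate parametrization) on a Poisson rate with n observations summing to S gives posterior Gamma(α+S, β+n).
So α = 110 − 101 = 9 and β = 20 − 17 = 3.

Gamma(shape=9, rate=3)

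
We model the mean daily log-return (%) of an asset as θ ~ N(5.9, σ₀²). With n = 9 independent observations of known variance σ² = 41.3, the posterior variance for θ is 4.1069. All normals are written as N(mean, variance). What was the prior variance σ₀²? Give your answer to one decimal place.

For the Normal–Normal model with known σ², precisions add: τ_n = τ₀ + n/σ².
So 1/σ₀² = 1/4.1069 − 9/41.3 = 0.243493 − 0.217918 = 0.025575.
Hence σ₀² = 1/0.025575 ≈ 39.1.

σ₀² = 39.1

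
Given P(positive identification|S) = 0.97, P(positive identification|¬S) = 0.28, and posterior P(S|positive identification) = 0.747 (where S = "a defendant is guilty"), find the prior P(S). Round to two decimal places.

In odds form, posterior odds = prior odds × likelihood ratio, so prior odds = posterior odds ÷ LR.
Posterior odds = 0.747/(1−0.747) = 2.9526. LR = 0.97/0.28 = 3.4643.
Prior odds = 2.9526/3.4643 = 0.8523, so P(S) = 0.8523/(1+0.8523) ≈ 0.46.

P(S) = 0.46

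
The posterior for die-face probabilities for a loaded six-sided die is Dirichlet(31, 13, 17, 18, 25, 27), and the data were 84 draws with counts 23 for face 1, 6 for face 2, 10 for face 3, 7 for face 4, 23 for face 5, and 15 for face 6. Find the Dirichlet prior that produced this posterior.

For a Dirichlet(α) prior with multinomial counts c, the posterior is Dirichlet(α + c) componentwise.
Subtract each count from the matching posterior parameter: 31−23=8, 13−6=7, 17−10=7, 18−7=11, 25−23=2, 27−15=12.

Dirichlet(8, 7, 7, 11, 2, 12)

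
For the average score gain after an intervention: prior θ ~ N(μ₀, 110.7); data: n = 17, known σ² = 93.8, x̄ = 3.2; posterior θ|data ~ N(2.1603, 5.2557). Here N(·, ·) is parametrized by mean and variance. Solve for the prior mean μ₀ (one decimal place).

With known observation variance, the Normal–Normal posterior has precision τ_n = τ₀ + n/σ² and mean μ_n = (τ₀μ₀ + (n/σ²)x̄)/τ_n.
Here τ₀ = 1/110.7 = 0.009033 and τ_data = 17/93.8 = 0.181237, so τ_n = 0.190270.
Rearranging for μ₀: μ₀ = (μ_n·τ_n − τ_data·x̄)/τ₀ = (2.1603·0.190270 − 0.181237·3.2) / 0.009033 = -0.168918/0.009033 ≈ -18.7.

μ₀ = -18.7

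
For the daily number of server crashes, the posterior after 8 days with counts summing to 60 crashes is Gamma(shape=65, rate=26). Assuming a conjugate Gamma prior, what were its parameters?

Gamma(shape=5, rate=18)

Gamma–Poisson conjugacy: posterior shape = α + Σxᵢ, posterior rate = β + n.
So α = 65 − 60 = 5 and β = 26 − 8 = 18.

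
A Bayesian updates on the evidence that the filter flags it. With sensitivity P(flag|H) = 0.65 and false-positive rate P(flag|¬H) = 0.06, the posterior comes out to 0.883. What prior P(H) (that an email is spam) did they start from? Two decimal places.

P(H) = 0.41

In odds form, posterior odds = prior odds × likelihood ratio, so prior odds = posterior odds ÷ LR.
Posterior odds = 0.883/(1−0.883) = 7.5470. LR = 0.65/0.06 = 10.8333.
Prior odds = 7.5470/10.8333 = 0.6966, so P(H) = 0.6966/(1+0.6966) ≈ 0.41.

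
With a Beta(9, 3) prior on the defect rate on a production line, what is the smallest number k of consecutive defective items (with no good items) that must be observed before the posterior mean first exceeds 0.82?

After k defective items and 0 good items the posterior is Beta(9+k, 3), with mean (9+k)/(9+3+k).
Set (9+k)/(12+k) > 0.82 and solve: k > (0.82·12 − 9)/(1 − 0.82) = 4.667.
The smallest integer exceeding 4.667 is 5, and checking k=5: (14)/(17) = 0.8235 > 0.82.

k = 5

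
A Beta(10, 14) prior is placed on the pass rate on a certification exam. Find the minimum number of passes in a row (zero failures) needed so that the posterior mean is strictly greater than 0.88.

After k passes and 0 failures the posterior is Beta(10+k, 14), with mean (10+k)/(10+14+k).
Set (10+k)/(24+k) > 0.88 and solve: k > (0.88·24 − 10)/(1 − 0.88) = 92.667.
The smallest integer exceeding 92.667 is 93.

k = 93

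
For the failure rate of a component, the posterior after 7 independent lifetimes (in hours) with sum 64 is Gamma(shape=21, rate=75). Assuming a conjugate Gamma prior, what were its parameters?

Gamma(shape=14, rate=11)

Gamma–exponential conjugacy: posterior shape = α + n, posterior rate = β + Σtᵢ.
So α = 21 − 7 = 14 and β = 75 − 64 = 11.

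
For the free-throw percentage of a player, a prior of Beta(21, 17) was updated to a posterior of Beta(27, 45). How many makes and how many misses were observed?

6 makes and 28 misses

Under Beta–binomial conjugacy the posterior parameters are (α+s, β+f).
Match parameters: s=27−21=6, f=45−17=28.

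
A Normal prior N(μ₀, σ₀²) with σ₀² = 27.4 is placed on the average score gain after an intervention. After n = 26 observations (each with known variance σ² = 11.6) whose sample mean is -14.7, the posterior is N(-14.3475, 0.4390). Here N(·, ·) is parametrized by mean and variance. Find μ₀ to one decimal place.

The posterior mean is a precision-weighted average: μ_n = (τ₀μ₀ + τ_data·x̄)/(τ₀+τ_data), with τ₀=1/σ₀² and τ_data=n/σ².
Here τ₀ = 1/27.4 = 0.036496 and τ_data = 26/11.6 = 2.241379, so τ_n = 2.277875.
Rearranging for μ₀: μ₀ = (μ_n·τ_n − τ_data·x̄)/τ₀ = (-14.3475·2.277875 − 2.241379·-14.7) / 0.036496 = 0.266460/0.036496 ≈ 7.3.

μ₀ = 7.3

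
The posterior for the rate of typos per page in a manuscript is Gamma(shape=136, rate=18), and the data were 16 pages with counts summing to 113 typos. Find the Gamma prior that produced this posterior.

Gamma(shape=23, rate=2)

A Gamma(α, β) prior (rate parametrization) on a Poisson rate with n observations summing to S gives posterior Gamma(α+S, β+n).
So α = 136 − 113 = 23 and β = 18 − 16 = 2.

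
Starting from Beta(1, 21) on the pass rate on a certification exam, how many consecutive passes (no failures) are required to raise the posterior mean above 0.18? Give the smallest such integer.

k = 4

After k passes and 0 failures the posterior is Beta(1+k, 21), with mean (1+k)/(1+21+k).
Set (1+k)/(22+k) > 0.18 and solve: k > (0.18·22 − 1)/(1 − 0.18) = 3.610.
The smallest integer exceeding 3.610 is 4, and checking k=4: (5)/(26) = 0.1923 > 0.18.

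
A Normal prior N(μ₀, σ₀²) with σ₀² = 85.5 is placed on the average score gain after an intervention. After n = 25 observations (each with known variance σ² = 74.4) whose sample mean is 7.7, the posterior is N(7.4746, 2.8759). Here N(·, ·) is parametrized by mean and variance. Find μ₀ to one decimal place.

The posterior mean is a precision-weighted average: μ_n = (τ₀μ₀ + τ_data·x̄)/(τ₀+τ_data), with τ₀=1/σ₀² and τ_data=n/σ².
Here τ₀ = 1/85.5 = 0.011696 and τ_data = 25/74.4 = 0.336022, so τ_n = 0.347718.
Rearranging for μ₀: μ₀ = (μ_n·τ_n − τ_data·x̄)/τ₀ = (7.4746·0.347718 − 0.336022·7.7) / 0.011696 = 0.011684/0.011696 ≈ 1.0.

μ₀ = 1.0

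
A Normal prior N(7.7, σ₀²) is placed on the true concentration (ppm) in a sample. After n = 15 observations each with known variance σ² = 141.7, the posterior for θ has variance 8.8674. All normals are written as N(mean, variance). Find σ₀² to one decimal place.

σ₀² = 144.6

For the Normal–Normal model with known σ², precisions add: τ_n = τ₀ + n/σ².
So 1/σ₀² = 1/8.8674 − 15/141.7 = 0.112773 − 0.105857 = 0.006916.
Hence σ₀² = 1/0.006916 ≈ 144.6.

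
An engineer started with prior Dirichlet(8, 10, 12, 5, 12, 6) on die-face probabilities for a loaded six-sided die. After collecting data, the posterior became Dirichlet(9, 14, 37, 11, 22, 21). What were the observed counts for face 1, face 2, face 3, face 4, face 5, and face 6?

counts (1, 4, 25, 6, 10, 15)

For a Dirichlet(α) prior with multinomial counts c, the posterior is Dirichlet(α + c) componentwise.
Counts are posterior − prior componentwise: 9−8=1, 14−10=4, 37−12=25, 11−5=6, 22−12=10, 21−6=15.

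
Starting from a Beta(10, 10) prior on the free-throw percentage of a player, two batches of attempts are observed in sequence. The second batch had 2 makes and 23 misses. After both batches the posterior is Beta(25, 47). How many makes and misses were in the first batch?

13 makes and 14 misses

Sequential conjugate updates are equivalent to a single update on the pooled data, so total successes = posterior α − prior α and total failures = posterior β − prior β.
Total across both batches: 25−10=15 makes, 47−10=37 misses.
Subtract the second batch: 15−2=13 makes and 37−23=14 misses.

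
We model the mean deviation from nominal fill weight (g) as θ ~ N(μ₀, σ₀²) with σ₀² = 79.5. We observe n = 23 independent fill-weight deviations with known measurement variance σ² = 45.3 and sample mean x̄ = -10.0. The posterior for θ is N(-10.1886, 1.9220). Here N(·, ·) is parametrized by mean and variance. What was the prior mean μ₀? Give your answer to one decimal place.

μ₀ = -17.8

With known observation variance, the Normal–Normal posterior has precision τ_n = τ₀ + n/σ² and mean μ_n = (τ₀μ₀ + (n/σ²)x̄)/τ_n.
Here τ₀ = 1/79.5 = 0.012579 and τ_data = 23/45.3 = 0.507726, so τ_n = 0.520305.
Rearranging for μ₀: μ₀ = (μ_n·τ_n − τ_data·x̄)/τ₀ = (-10.1886·0.520305 − 0.507726·-10.0) / 0.012579 = -0.223920/0.012579 ≈ -17.8.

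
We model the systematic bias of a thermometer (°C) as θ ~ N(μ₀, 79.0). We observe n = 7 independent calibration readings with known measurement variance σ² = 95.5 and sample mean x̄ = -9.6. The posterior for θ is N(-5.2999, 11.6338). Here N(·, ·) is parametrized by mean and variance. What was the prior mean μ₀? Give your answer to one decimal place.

μ₀ = 19.6

With known observation variance, the Normal–Normal posterior has precision τ_n = τ₀ + n/σ² and mean μ_n = (τ₀μ₀ + (n/σ²)x̄)/τ_n.
Here τ₀ = 1/79.0 = 0.012658 and τ_data = 7/95.5 = 0.073298, so τ_n = 0.085956.
Rearranging for μ₀: μ₀ = (μ_n·τ_n − τ_data·x̄)/τ₀ = (-5.2999·0.085956 − 0.073298·-9.6) / 0.012658 = 0.248103/0.012658 ≈ 19.6.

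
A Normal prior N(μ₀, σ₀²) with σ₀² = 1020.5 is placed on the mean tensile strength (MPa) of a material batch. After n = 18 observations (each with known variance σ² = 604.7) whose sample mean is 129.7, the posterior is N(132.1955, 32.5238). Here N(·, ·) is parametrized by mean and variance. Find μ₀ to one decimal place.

μ₀ = 208.0

The posterior mean is a precision-weighted average: μ_n = (τ₀μ₀ + τ_data·x̄)/(τ₀+τ_data), with τ₀=1/σ₀² and τ_data=n/σ².
Here τ₀ = 1/1020.5 = 0.000980 and τ_data = 18/604.7 = 0.029767, so τ_n = 0.030747.
Rearranging for μ₀: μ₀ = (μ_n·τ_n − τ_data·x̄)/τ₀ = (132.1955·0.030747 − 0.029767·129.7) / 0.000980 = 0.203835/0.000980 ≈ 208.0.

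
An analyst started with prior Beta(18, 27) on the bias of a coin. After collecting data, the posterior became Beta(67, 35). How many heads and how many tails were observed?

Under Beta–binomial conjugacy the posterior parameters are (a+s, b+f).
Match parameters: s=67−18=49, f=35−27=8.

49 heads and 8 tails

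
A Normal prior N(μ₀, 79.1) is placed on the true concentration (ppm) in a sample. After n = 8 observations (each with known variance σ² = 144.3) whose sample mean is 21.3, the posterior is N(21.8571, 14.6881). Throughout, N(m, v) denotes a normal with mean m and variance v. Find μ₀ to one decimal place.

μ₀ = 24.3

With known observation variance, the Normal–Normal posterior has precision τ_n = τ₀ + n/σ² and mean μ_n = (τ₀μ₀ + (n/σ²)x̄)/τ_n.
Here τ₀ = 1/79.1 = 0.012642 and τ_data = 8/144.3 = 0.055440, so τ_n = 0.068082.
Rearranging for μ₀: μ₀ = (μ_n·τ_n − τ_data·x̄)/τ₀ = (21.8571·0.068082 − 0.055440·21.3) / 0.012642 = 0.307203/0.012642 ≈ 24.3.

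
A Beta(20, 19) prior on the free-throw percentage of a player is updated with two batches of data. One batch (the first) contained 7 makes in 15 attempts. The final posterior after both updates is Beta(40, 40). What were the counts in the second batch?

Sequential conjugate updates are equivalent to a single update on the pooled data, so total successes = posterior α − prior α and total failures = posterior β − prior β.
Total across both batches: 40−20=20 makes, 40−19=21 misses.
Subtract the first batch: 20−7=13 makes and 21−8=13 misses.

13 makes and 13 misses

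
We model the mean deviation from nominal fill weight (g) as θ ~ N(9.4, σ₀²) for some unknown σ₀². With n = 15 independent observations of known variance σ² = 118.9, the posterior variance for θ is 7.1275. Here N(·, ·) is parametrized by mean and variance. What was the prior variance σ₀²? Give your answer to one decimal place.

For the Normal–Normal model with known σ², precisions add: τ_n = τ₀ + n/σ².
So 1/σ₀² = 1/7.1275 − 15/118.9 = 0.140302 − 0.126156 = 0.014146.
Hence σ₀² = 1/0.014146 ≈ 70.7.

σ₀² = 70.7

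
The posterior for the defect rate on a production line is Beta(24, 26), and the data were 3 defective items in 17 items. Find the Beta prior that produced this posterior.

Under Beta–binomial conjugacy the posterior parameters are (a+s, b+f).
Subtract the data counts: 24−3=21, 26−14=12.

Beta(21, 12)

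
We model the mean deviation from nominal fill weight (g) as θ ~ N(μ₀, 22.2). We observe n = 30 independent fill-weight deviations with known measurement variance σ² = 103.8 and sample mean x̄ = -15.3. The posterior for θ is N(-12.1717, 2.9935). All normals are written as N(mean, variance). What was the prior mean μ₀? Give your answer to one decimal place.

With known observation variance, the Normal–Normal posterior has precision τ_n = τ₀ + n/σ² and mean μ_n = (τ₀μ₀ + (n/σ²)x̄)/τ_n.
Here τ₀ = 1/22.2 = 0.045045 and τ_data = 30/103.8 = 0.289017, so τ_n = 0.334062.
Rearranging for μ₀: μ₀ = (μ_n·τ_n − τ_data·x̄)/τ₀ = (-12.1717·0.334062 − 0.289017·-15.3) / 0.045045 = 0.355858/0.045045 ≈ 7.9.

μ₀ = 7.9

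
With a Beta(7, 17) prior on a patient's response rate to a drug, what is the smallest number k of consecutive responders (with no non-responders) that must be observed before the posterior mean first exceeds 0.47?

After k responders and 0 non-responders the posterior is Beta(7+k, 17), with mean (7+k)/(7+17+k).
Set (7+k)/(24+k) > 0.47 and solve: k > (0.47·24 − 7)/(1 − 0.47) = 8.075.
The smallest integer exceeding 8.075 is 9.

k = 9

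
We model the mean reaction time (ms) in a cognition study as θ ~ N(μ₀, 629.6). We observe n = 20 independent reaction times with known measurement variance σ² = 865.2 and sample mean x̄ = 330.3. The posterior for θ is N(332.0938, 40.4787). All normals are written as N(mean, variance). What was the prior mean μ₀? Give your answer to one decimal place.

μ₀ = 358.2

The posterior mean is a precision-weighted average: μ_n = (τ₀μ₀ + τ_data·x̄)/(τ₀+τ_data), with τ₀=1/σ₀² and τ_data=n/σ².
Here τ₀ = 1/629.6 = 0.001588 and τ_data = 20/865.2 = 0.023116, so τ_n = 0.024704.
Rearranging for μ₀: μ₀ = (μ_n·τ_n − τ_data·x̄)/τ₀ = (332.0938·0.024704 − 0.023116·330.3) / 0.001588 = 0.568830/0.001588 ≈ 358.2.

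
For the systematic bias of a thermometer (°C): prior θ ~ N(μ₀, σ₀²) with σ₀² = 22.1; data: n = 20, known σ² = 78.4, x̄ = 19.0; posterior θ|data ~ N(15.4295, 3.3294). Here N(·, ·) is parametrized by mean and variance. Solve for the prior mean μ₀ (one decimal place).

The posterior mean is a precision-weighted average: μ_n = (τ₀μ₀ + τ_data·x̄)/(τ₀+τ_data), with τ₀=1/σ₀² and τ_data=n/σ².
Here τ₀ = 1/22.1 = 0.045249 and τ_data = 20/78.4 = 0.255102, so τ_n = 0.300351.
Rearranging for μ₀: μ₀ = (μ_n·τ_n − τ_data·x̄)/τ₀ = (15.4295·0.300351 − 0.255102·19.0) / 0.045249 = -0.212672/0.045249 ≈ -4.7.

μ₀ = -4.7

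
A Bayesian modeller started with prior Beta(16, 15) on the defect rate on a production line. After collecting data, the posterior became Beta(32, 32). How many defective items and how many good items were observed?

16 defective items and 17 good items

Under Beta–binomial conjugacy the posterior parameters are (a+s, b+f).
Match parameters: s=32−16=16, f=32−15=17.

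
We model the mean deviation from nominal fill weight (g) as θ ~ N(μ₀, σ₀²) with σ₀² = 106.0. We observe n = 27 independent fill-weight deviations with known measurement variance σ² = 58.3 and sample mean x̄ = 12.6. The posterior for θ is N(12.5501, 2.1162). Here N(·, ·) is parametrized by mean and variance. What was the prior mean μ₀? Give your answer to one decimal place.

μ₀ = 10.1

The posterior mean is a precision-weighted average: μ_n = (τ₀μ₀ + τ_data·x̄)/(τ₀+τ_data), with τ₀=1/σ₀² and τ_data=n/σ².
Here τ₀ = 1/106.0 = 0.009434 and τ_data = 27/58.3 = 0.463122, so τ_n = 0.472556.
Rearranging for μ₀: μ₀ = (μ_n·τ_n − τ_data·x̄)/τ₀ = (12.5501·0.472556 − 0.463122·12.6) / 0.009434 = 0.095288/0.009434 ≈ 10.1.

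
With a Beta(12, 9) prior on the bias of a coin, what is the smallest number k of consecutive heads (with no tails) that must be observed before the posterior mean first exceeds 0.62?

After k heads and 0 tails the posterior is Beta(12+k, 9), with mean (12+k)/(12+9+k).
Set (12+k)/(21+k) > 0.62 and solve: k > (0.62·21 − 12)/(1 − 0.62) = 2.684.
The smallest integer exceeding 2.684 is 3, and checking k=3: (15)/(24) = 0.6250 > 0.62.

k = 3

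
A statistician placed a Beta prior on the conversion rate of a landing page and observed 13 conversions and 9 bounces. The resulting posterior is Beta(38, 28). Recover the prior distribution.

Under Beta–binomial conjugacy the posterior parameters are (a+s, b+f).
Subtract the data counts: 38−13=25, 28−9=19.

Beta(25, 19)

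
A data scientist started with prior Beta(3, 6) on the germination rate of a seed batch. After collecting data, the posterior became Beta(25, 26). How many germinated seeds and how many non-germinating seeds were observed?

Under Beta–binomial conjugacy the posterior parameters are (a+s, b+f).
Match parameters: s=25−3=22, f=26−6=20.

22 germinated seeds and 20 non-germinating seeds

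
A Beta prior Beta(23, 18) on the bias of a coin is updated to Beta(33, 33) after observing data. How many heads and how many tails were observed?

10 heads and 15 tails

Beta is conjugate to the binomial likelihood: posterior = Beta(a+s, b+f).
So s = 33 − 23 = 10 and f = 33 − 18 = 15.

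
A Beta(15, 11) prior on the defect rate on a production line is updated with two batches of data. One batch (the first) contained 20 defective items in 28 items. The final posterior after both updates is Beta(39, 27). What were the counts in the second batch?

4 defective items and 8 good items

Because Beta–binomial updating is additive in the counts, the combined data contributed (α_post−α_prior, β_post−β_prior) successes and failures.
Total across both batches: 39−15=24 defective items, 27−11=16 good items.
Subtract the first batch: 24−20=4 defective items and 16−8=8 good items.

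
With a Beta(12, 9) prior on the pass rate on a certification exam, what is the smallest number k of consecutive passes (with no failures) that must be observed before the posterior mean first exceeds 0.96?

k = 205

After k passes and 0 failures the posterior is Beta(12+k, 9), with mean (12+k)/(12+9+k).
Set (12+k)/(21+k) > 0.96 and solve: k > (0.96·21 − 12)/(1 − 0.96) = 204.000.
The smallest integer exceeding 204.000 is 205.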